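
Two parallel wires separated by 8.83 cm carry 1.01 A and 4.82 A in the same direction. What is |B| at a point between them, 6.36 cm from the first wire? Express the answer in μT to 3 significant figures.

B ≈ 35.9 μT

Each long wire gives B = μ₀I/(2πd). Distances are d₁ = 0.0636 m and d₂ = 0.0247 m.
B₁ = 3.18×10⁻⁶ T, B₂ = 3.90×10⁻⁵ T.
Between parallel currents the two contributions point in opposite directions, so they subtract. B = |B₁ − B₂| = |3.18×10⁻⁶ − 3.90×10⁻⁵| = 3.59×10⁻⁵ T.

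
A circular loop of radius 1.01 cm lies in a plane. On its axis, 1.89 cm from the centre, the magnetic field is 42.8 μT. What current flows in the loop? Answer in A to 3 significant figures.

On the axis of a loop, B = μ₀IR²/[2(R²+z²)^(3/2)], so I = 2B(R²+z²)^(3/2)/(μ₀R²).
R² + z² = 0.000102 + 0.0003572 = 0.0004592 m²; raised to 3/2 gives 9.84×10⁻⁶ m³.
I = 2 × 4.28×10⁻⁵ × 9.84×10⁻⁶ / (1.26×10⁻⁶ × 0.000102) = 6.57 A.

I ≈ 6.57 A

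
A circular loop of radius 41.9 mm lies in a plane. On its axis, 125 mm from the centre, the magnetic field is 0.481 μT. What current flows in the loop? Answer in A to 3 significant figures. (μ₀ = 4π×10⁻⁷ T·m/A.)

On the axis of a loop, B = μ₀IR²/[2(R²+z²)^(3/2)], so I = 2B(R²+z²)^(3/2)/(μ₀R²).
R² + z² = 0.001756 + 0.01562 = 0.01738 m²; raised to 3/2 gives 2.29×10⁻³ m³.
I = 2 × 4.81×10⁻⁷ × 2.29×10⁻³ / (1.26×10⁻⁶ × 0.001756) = 0.999 A.

I ≈ 0.999 A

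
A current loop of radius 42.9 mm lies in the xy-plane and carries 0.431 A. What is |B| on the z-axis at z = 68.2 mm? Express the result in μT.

On the axis of a circular loop, B = μ₀IR² / [2(R²+z²)^(3/2)].
R² + z² = (0.0429)² + (0.0682)² = 0.006492 m², and (R²+z²)^(3/2) = 5.23×10⁻⁴ m³.
B = (4π×10⁻⁷ × 0.431 × 0.00184) / (2 × 5.23×10⁻⁴) = 9.53×10⁻⁷ T.

B ≈ 0.953 μT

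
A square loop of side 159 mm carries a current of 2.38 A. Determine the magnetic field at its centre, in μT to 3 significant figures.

B ≈ 16.9 μT

Each side is a finite straight segment at perpendicular distance d = a/(2 tan(π/4)) = 0.0795 m from the centre, with end-angles ±π/4.
One side contributes B₁ = (μ₀I/4πd)·2 sin(π/4) = 4.23×10⁻⁶ T.
All 4 sides add in the same direction: B = 4 × 4.23×10⁻⁶ = 1.69×10⁻⁵ T.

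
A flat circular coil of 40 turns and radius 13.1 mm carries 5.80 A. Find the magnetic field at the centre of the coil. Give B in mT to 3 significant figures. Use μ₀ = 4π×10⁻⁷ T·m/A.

For an N-turn flat coil, B = Nμ₀I/(2R) with R = 0.0131 m.
B = 40 × 2.78×10⁻⁴ T = 1.11×10⁻² T.

B ≈ 11.1 mT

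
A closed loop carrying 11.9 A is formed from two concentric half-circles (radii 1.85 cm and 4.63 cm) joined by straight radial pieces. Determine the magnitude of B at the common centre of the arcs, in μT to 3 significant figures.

The radial connectors point toward the centre, so dl × r̂ = 0 and they contribute nothing.
Each semicircle gives μ₀I/(4R): inner arc 2.02×10⁻⁴ T, outer arc 8.07×10⁻⁵ T.
The two arcs carry current in opposite angular senses, so their fields oppose: B = |2.02×10⁻⁴ − 8.07×10⁻⁵| = 1.21×10⁻⁴ T.

B ≈ 121 μT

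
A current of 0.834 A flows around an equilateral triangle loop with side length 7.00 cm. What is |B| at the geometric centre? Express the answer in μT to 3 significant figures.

Each side is a finite straight segment at perpendicular distance d = a/(2 tan(π/3)) = 0.02021 m from the centre, with end-angles ±π/3.
One side contributes B₁ = (μ₀I/4πd)·2 sin(π/3) = 7.15×10⁻⁶ T.
All 3 sides add in the same direction: B = 3 × 7.15×10⁻⁶ = 2.14×10⁻⁵ T.

B ≈ 21.4 μT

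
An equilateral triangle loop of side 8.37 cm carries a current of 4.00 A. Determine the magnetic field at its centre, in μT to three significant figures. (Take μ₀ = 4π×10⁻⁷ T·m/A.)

B ≈ 86.0 μT

Each side is a finite straight segment at perpendicular distance d = a/(2 tan(π/3)) = 0.02416 m from the centre, with end-angles ±π/3.
One side contributes B₁ = (μ₀I/4πd)·2 sin(π/3) = 2.87×10⁻⁵ T.
All 3 sides add in the same direction: B = 3 × 2.87×10⁻⁵ = 8.60×10⁻⁵ T.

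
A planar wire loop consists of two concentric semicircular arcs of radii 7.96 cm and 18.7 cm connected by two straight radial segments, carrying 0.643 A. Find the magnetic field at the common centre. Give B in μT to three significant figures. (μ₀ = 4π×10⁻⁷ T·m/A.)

The radial connectors point toward the centre, so dl × r̂ = 0 and they contribute nothing.
Each semicircle gives μ₀I/(4R): inner arc 2.54×10⁻⁶ T, outer arc 1.08×10⁻⁶ T.
The two arcs carry current in opposite angular senses, so their fields oppose: B = |2.54×10⁻⁶ − 1.08×10⁻⁶| = 1.46×10⁻⁶ T.

B ≈ 1.46 μT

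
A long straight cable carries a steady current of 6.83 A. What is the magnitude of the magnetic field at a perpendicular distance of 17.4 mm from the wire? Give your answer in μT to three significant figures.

For an infinitely long straight wire, B = μ₀I/(2πd).
B = (4π×10⁻⁷ × 6.83) / (2π × 0.0174) = 7.85×10⁻⁵ T.

B ≈ 78.5 μT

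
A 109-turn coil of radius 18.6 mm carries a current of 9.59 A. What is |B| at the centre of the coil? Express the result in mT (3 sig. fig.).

B ≈ 35.3 mT

For an N-turn flat coil, B = Nμ₀I/(2R) with R = 0.0186 m.
B = 109 × 3.24×10⁻⁴ T = 3.53×10⁻² T.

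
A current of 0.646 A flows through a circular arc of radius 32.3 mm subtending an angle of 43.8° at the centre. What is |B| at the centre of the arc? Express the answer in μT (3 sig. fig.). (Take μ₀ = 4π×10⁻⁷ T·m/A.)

B ≈ 1.53 μT

The Biot–Savart field of a circular arc at its centre is B = μ₀Iφ/(4πR), with φ = 0.7645 rad.
B = (4π×10⁻⁷ × 0.646 × 0.7645) / (4π × 0.0323) = 1.53×10⁻⁶ T.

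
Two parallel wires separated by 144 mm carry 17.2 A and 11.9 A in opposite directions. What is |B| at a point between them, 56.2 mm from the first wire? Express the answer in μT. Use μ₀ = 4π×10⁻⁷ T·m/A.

B ≈ 88.3 μT

Each long wire gives B = μ₀I/(2πd). Distances are d₁ = 0.0562 m and d₂ = 0.0878 m.
B₁ = 6.12×10⁻⁵ T, B₂ = 2.71×10⁻⁵ T.
Between antiparallel currents both contributions point the same way, so they add. B = B₁ + B₂ = 6.12×10⁻⁵ + 2.71×10⁻⁵ = 8.83×10⁻⁵ T.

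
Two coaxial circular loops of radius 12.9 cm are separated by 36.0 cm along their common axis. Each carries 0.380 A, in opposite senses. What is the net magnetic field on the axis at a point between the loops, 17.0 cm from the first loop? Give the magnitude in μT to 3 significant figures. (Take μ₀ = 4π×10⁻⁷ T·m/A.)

Each loop contributes B = μ₀IR²/[2(R²+z²)^(3/2)] on the axis, with z measured from that loop.
Loop 1 (z = 0.17 m): B₁ = 4.09×10⁻⁷ T. Loop 2 (z = 0.19 m): B₂ = 3.28×10⁻⁷ T.
The fields oppose: B = |B₁ − B₂| = 8.08×10⁻⁸ T.

B ≈ 0.0808 μT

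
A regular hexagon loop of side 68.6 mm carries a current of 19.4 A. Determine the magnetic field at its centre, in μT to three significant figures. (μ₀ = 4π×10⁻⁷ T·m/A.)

Each side is a finite straight segment at perpendicular distance d = a/(2 tan(π/6)) = 0.05941 m from the centre, with end-angles ±π/6.
One side contributes B₁ = (μ₀I/4πd)·2 sin(π/6) = 3.27×10⁻⁵ T.
All 6 sides add in the same direction: B = 6 × 3.27×10⁻⁵ = 1.96×10⁻⁴ T.

B ≈ 196 μT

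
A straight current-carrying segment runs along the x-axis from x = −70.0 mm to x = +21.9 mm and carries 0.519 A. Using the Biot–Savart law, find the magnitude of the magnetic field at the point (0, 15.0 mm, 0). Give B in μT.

For a finite straight segment, B = (μ₀I/4πd)(sinθ₁ + sinθ₂), where θ₁, θ₂ are the angles from the perpendicular to each end.
The perpendicular distance is d = 0.015 m; the end-offsets along the wire are a = 0.07 m and b = 0.0219 m.
sinθ₁ = 0.07/√(0.07²+0.015²) = 0.9778; sinθ₂ = 0.0219/√(0.0219²+0.015²) = 0.8250.
B = (4π×10⁻⁷ × 0.519) / (4π × 0.015) × (0.9778 + 0.8250) = 6.24×10⁻⁶ T.

B ≈ 6.24 μT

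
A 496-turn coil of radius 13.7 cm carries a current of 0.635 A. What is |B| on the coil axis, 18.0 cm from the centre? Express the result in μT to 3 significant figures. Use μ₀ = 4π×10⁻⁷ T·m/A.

For an N-turn flat coil, B = Nμ₀IR²/[2(R²+z²)^(3/2)] with R = 0.137 m, z = 0.18 m.
B = 496 × 6.47×10⁻⁷ T = 3.21×10⁻⁴ T.

B ≈ 321 μT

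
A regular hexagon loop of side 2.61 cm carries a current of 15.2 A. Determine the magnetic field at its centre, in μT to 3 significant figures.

Each side is a finite straight segment at perpendicular distance d = a/(2 tan(π/6)) = 0.0226 m from the centre, with end-angles ±π/6.
One side contributes B₁ = (μ₀I/4πd)·2 sin(π/6) = 6.72×10⁻⁵ T.
All 6 sides add in the same direction: B = 6 × 6.72×10⁻⁵ = 4.03×10⁻⁴ T.

B ≈ 403 μT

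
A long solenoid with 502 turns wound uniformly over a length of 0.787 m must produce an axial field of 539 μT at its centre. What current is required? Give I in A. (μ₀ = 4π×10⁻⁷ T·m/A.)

I ≈ 0.672 A

Inside a long solenoid B = μ₀nI with n = 637.9 m⁻¹, so I = B/(μ₀n).
I = 5.39×10⁻⁴ / (4π×10⁻⁷ × 637.9) = 0.672 A.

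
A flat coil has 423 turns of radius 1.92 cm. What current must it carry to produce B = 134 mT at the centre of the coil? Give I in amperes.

For an N-turn coil, B = Nμ₀I/(2R) with R = 0.0192 m, so I = 2RB/(Nμ₀) = 2 × 0.0192 × 0.134 / (423 × 4π×10⁻⁷) = 9.68 A.

I ≈ 9.68 A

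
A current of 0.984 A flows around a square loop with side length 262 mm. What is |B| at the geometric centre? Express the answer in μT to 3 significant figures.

Each side is a finite straight segment at perpendicular distance d = a/(2 tan(π/4)) = 0.131 m from the centre, with end-angles ±π/4.
One side contributes B₁ = (μ₀I/4πd)·2 sin(π/4) = 1.06×10⁻⁶ T.
All 4 sides add in the same direction: B = 4 × 1.06×10⁻⁶ = 4.25×10⁻⁶ T.

B ≈ 4.25 μT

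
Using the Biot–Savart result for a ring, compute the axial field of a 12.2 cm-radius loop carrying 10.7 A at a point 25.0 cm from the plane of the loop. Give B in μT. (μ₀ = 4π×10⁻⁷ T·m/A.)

B ≈ 4.65 μT

On the axis of a circular loop, B = μ₀IR² / [2(R²+z²)^(3/2)].
R² + z² = (0.122)² + (0.25)² = 0.07738 m², and (R²+z²)^(3/2) = 2.15×10⁻² m³.
B = (4π×10⁻⁷ × 10.7 × 0.01488) / (2 × 2.15×10⁻²) = 4.65×10⁻⁶ T.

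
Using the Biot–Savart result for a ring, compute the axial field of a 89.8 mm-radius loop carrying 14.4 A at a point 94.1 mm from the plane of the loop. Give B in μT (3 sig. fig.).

On the axis of a circular loop, B = μ₀IR² / [2(R²+z²)^(3/2)].
R² + z² = (0.0898)² + (0.0941)² = 0.01692 m², and (R²+z²)^(3/2) = 2.20×10⁻³ m³.
B = (4π×10⁻⁷ × 14.4 × 0.008064) / (2 × 2.20×10⁻³) = 3.32×10⁻⁵ T.

B ≈ 33.2 μT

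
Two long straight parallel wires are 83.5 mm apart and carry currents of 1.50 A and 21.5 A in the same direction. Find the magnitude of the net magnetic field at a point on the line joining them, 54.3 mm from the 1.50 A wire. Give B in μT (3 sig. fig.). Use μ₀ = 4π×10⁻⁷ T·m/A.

B ≈ 142 μT

Each long wire gives B = μ₀I/(2πd). Distances are d₁ = 0.0543 m and d₂ = 0.0292 m.
B₁ = 5.52×10⁻⁶ T, B₂ = 1.47×10⁻⁴ T.
Between parallel currents the two contributions point in opposite directions, so they subtract. B = |B₁ − B₂| = |5.52×10⁻⁶ − 1.47×10⁻⁴| = 1.42×10⁻⁴ T.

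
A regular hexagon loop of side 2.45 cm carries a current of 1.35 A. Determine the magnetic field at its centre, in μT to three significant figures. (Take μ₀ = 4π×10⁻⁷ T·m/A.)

Each side is a finite straight segment at perpendicular distance d = a/(2 tan(π/6)) = 0.02122 m from the centre, with end-angles ±π/6.
One side contributes B₁ = (μ₀I/4πd)·2 sin(π/6) = 6.36×10⁻⁶ T.
All 6 sides add in the same direction: B = 6 × 6.36×10⁻⁶ = 3.82×10⁻⁵ T.

B ≈ 38.2 μT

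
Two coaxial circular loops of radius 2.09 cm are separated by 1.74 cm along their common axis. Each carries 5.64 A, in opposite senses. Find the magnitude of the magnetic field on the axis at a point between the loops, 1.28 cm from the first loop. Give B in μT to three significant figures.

Each loop contributes B = μ₀IR²/[2(R²+z²)^(3/2)] on the axis, with z measured from that loop.
Loop 1 (z = 0.0128 m): B₁ = 1.05×10⁻⁴ T. Loop 2 (z = 0.0046 m): B₂ = 1.58×10⁻⁴ T.
The fields oppose: B = |B₁ − B₂| = 5.28×10⁻⁵ T.

B ≈ 52.8 μT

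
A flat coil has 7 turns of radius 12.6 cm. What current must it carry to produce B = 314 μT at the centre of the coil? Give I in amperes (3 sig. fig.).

For an N-turn coil, B = Nμ₀I/(2R) with R = 0.126 m, so I = 2RB/(Nμ₀) = 2 × 0.126 × 3.14×10⁻⁴ / (7 × 4π×10⁻⁷) = 9.00 A.

I ≈ 9.00 A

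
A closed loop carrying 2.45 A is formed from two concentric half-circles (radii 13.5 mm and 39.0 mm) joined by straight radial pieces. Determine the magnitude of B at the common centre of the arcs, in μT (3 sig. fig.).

B ≈ 37.3 μT

The radial connectors point toward the centre, so dl × r̂ = 0 and they contribute nothing.
Each semicircle gives μ₀I/(4R): inner arc 5.70×10⁻⁵ T, outer arc 1.97×10⁻⁵ T.
The two arcs carry current in opposite angular senses, so their fields oppose: B = |5.70×10⁻⁵ − 1.97×10⁻⁵| = 3.73×10⁻⁵ T.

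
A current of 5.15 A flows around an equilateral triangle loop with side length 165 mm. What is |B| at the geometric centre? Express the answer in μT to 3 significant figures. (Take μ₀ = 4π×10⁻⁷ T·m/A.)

B ≈ 56.2 μT

Each side is a finite straight segment at perpendicular distance d = a/(2 tan(π/3)) = 0.04763 m from the centre, with end-angles ±π/3.
One side contributes B₁ = (μ₀I/4πd)·2 sin(π/3) = 1.87×10⁻⁵ T.
All 3 sides add in the same direction: B = 3 × 1.87×10⁻⁵ = 5.62×10⁻⁵ T.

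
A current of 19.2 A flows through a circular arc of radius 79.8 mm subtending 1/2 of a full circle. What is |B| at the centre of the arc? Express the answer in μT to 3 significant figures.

The Biot–Savart field of a circular arc at its centre is B = μ₀Iφ/(4πR), with φ = 3.142 rad.
B = (4π×10⁻⁷ × 19.2 × 3.142) / (4π × 0.0798) = 7.56×10⁻⁵ T.

B ≈ 75.6 μT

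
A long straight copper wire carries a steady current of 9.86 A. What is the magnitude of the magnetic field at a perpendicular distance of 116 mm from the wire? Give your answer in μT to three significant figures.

B ≈ 17.0 μT

For an infinitely long straight wire, B = μ₀I/(2πd).
B = (4π×10⁻⁷ × 9.86) / (2π × 0.116) = 1.70×10⁻⁵ T.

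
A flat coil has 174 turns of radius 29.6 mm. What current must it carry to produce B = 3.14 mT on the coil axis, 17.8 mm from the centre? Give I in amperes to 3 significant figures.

For an N-turn coil, B = Nμ₀IR²/[2(R²+z²)^(3/2)] with R = 0.0296 m, z = 0.0178 m, so I = 2B(R²+z²)^(3/2)/(Nμ₀R²) = 2 × 3.14×10⁻³ × 4.12×10⁻⁵ / (174 × 4π×10⁻⁷ × 0.0008762) = 1.35 A.

I ≈ 1.35 A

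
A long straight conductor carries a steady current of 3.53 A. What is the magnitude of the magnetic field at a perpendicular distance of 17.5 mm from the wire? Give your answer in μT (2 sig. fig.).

B ≈ 40 μT

For an infinitely long straight wire, B = μ₀I/(2πd).
B = (4π×10⁻⁷ × 3.53) / (2π × 0.0175) = 4.03×10⁻⁵ T.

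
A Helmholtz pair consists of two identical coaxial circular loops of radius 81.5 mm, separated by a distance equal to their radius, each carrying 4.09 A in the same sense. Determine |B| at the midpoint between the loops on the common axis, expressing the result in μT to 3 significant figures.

B ≈ 45.1 μT

Each loop contributes B = μ₀IR²/[2(R²+z²)^(3/2)] on the axis, with z measured from that loop.
Loop 1 (z = 0.04075 m): B₁ = 2.26×10⁻⁵ T. Loop 2 (z = 0.04075 m): B₂ = 2.26×10⁻⁵ T.
The fields add: B = B₁ + B₂ = 4.51×10⁻⁵ T.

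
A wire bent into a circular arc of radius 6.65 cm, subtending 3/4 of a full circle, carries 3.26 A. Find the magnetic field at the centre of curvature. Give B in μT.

B ≈ 23.1 μT

The Biot–Savart field of a circular arc at its centre is B = μ₀Iφ/(4πR), with φ = 4.712 rad.
B = (4π×10⁻⁷ × 3.26 × 4.712) / (4π × 0.0665) = 2.31×10⁻⁵ T.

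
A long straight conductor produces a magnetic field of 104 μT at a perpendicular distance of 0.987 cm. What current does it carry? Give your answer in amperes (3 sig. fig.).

I ≈ 5.13 A

For a long straight wire B = μ₀I/(2πd), so I = 2πdB/μ₀.
I = 2π × 0.00987 × 1.04×10⁻⁴ / (4π×10⁻⁷) = 5.13 A.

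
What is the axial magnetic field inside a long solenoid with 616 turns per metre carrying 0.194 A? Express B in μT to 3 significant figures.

Inside a long solenoid, B = μ₀nI with n = 616 turns/m.
B = 4π×10⁻⁷ × 616 × 0.194 = 1.50×10⁻⁴ T.

B ≈ 150 μT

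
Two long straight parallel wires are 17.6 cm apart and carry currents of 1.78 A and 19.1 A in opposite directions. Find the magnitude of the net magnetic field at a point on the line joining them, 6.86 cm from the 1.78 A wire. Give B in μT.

Each long wire gives B = μ₀I/(2πd). Distances are d₁ = 0.0686 m and d₂ = 0.1074 m.
B₁ = 5.19×10⁻⁶ T, B₂ = 3.56×10⁻⁵ T.
Between antiparallel currents both contributions point the same way, so they add. B = B₁ + B₂ = 5.19×10⁻⁶ + 3.56×10⁻⁵ = 4.08×10⁻⁵ T.

B ≈ 40.8 μT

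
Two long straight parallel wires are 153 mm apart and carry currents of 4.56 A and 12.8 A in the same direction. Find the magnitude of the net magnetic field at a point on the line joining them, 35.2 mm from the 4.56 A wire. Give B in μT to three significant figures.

Each long wire gives B = μ₀I/(2πd). Distances are d₁ = 0.0352 m and d₂ = 0.1178 m.
B₁ = 2.59×10⁻⁵ T, B₂ = 2.17×10⁻⁵ T.
Between parallel currents the two contributions point in opposite directions, so they subtract. B = |B₁ − B₂| = |2.59×10⁻⁵ − 2.17×10⁻⁵| = 4.18×10⁻⁶ T.

B ≈ 4.18 μT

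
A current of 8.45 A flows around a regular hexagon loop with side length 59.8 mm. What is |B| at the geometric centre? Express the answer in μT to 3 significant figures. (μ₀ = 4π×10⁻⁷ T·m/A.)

B ≈ 97.9 μT

Each side is a finite straight segment at perpendicular distance d = a/(2 tan(π/6)) = 0.05179 m from the centre, with end-angles ±π/6.
One side contributes B₁ = (μ₀I/4πd)·2 sin(π/6) = 1.63×10⁻⁵ T.
All 6 sides add in the same direction: B = 6 × 1.63×10⁻⁵ = 9.79×10⁻⁵ T.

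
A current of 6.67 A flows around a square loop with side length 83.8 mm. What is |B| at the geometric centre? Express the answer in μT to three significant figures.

Each side is a finite straight segment at perpendicular distance d = a/(2 tan(π/4)) = 0.0419 m from the centre, with end-angles ±π/4.
One side contributes B₁ = (μ₀I/4πd)·2 sin(π/4) = 2.25×10⁻⁵ T.
All 4 sides add in the same direction: B = 4 × 2.25×10⁻⁵ = 9.01×10⁻⁵ T.

B ≈ 90.1 μT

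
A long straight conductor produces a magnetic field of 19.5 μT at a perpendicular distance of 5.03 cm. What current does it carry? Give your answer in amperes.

For a long straight wire B = μ₀I/(2πd), so I = 2πdB/μ₀.
I = 2π × 0.0503 × 1.95×10⁻⁵ / (4π×10⁻⁷) = 4.90 A.

I ≈ 4.90 A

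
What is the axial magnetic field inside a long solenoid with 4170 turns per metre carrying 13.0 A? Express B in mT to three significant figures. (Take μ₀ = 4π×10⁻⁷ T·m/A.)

B ≈ 68.1 mT

Inside a long solenoid, B = μ₀nI with n = 4170 turns/m.
B = 4π×10⁻⁷ × 4170 × 13.0 = 6.81×10⁻² T.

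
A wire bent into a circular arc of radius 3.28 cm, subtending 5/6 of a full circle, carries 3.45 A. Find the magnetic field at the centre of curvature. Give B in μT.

B ≈ 55.1 μT

The Biot–Savart field of a circular arc at its centre is B = μ₀Iφ/(4πR), with φ = 5.236 rad.
B = (4π×10⁻⁷ × 3.45 × 5.236) / (4π × 0.0328) = 5.51×10⁻⁵ T.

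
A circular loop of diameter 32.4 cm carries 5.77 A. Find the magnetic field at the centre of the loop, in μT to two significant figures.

B ≈ 22 μT

At the centre of a circular loop the Biot–Savart law gives B = μ₀I/(2R) (so R = 0.162 m).
B = (4π×10⁻⁷ × 5.77) / (2 × 0.162) = 2.24×10⁻⁵ T.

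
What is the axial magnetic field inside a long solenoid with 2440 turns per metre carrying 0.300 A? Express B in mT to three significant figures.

B ≈ 0.920 mT

Inside a long solenoid, B = μ₀nI with n = 2440 turns/m.
B = 4π×10⁻⁷ × 2440 × 0.300 = 9.20×10⁻⁴ T.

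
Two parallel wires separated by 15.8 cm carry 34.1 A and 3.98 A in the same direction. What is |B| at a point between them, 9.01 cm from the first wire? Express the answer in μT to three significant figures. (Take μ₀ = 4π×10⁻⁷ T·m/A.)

B ≈ 64.0 μT

Each long wire gives B = μ₀I/(2πd). Distances are d₁ = 0.0901 m and d₂ = 0.0679 m.
B₁ = 7.57×10⁻⁵ T, B₂ = 1.17×10⁻⁵ T.
Between parallel currents the two contributions point in opposite directions, so they subtract. B = |B₁ − B₂| = |7.57×10⁻⁵ − 1.17×10⁻⁵| = 6.40×10⁻⁵ T.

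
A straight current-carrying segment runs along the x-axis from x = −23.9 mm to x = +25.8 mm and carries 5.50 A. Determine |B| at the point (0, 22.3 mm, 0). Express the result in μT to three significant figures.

B ≈ 36.7 μT

For a finite straight segment, B = (μ₀I/4πd)(sinθ₁ + sinθ₂), where θ₁, θ₂ are the angles from the perpendicular to each end.
The perpendicular distance is d = 0.0223 m; the end-offsets along the wire are a = 0.0239 m and b = 0.0258 m.
sinθ₁ = 0.0239/√(0.0239²+0.0223²) = 0.7312; sinθ₂ = 0.0258/√(0.0258²+0.0223²) = 0.7566.
B = (4π×10⁻⁷ × 5.50) / (4π × 0.0223) × (0.7312 + 0.7566) = 3.67×10⁻⁵ T.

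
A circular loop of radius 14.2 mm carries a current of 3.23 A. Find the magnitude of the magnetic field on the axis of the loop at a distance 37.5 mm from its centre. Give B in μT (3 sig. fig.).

B ≈ 6.35 μT

On the axis of a circular loop, B = μ₀IR² / [2(R²+z²)^(3/2)].
R² + z² = (0.0142)² + (0.0375)² = 0.001608 m², and (R²+z²)^(3/2) = 6.45×10⁻⁵ m³.
B = (4π×10⁻⁷ × 3.23 × 0.0002016) / (2 × 6.45×10⁻⁵) = 6.35×10⁻⁶ T.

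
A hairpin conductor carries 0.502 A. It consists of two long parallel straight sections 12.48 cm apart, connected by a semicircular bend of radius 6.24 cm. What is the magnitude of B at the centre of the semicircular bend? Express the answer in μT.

B ≈ 4.14 μT

The semicircular arc contributes B_arc = μ₀I·π/(4πR) = μ₀I/(4R) = 2.53×10⁻⁶ T.
Each semi-infinite lead is at perpendicular distance R = 0.0624 m from the centre, with the perpendicular foot at its near end, so it contributes μ₀I/(4πR); both point the same way, together 1.61×10⁻⁶ T.
Arc and leads all point the same direction: B = 2.53×10⁻⁶ + 1.61×10⁻⁶ = 4.14×10⁻⁶ T.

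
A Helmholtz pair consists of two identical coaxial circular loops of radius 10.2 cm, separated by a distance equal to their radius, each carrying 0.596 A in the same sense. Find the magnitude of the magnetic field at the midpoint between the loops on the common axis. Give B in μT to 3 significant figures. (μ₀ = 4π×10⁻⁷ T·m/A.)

B ≈ 5.25 μT

Each loop contributes B = μ₀IR²/[2(R²+z²)^(3/2)] on the axis, with z measured from that loop.
Loop 1 (z = 0.051 m): B₁ = 2.63×10⁻⁶ T. Loop 2 (z = 0.051 m): B₂ = 2.63×10⁻⁶ T.
The fields add: B = B₁ + B₂ = 5.25×10⁻⁶ T.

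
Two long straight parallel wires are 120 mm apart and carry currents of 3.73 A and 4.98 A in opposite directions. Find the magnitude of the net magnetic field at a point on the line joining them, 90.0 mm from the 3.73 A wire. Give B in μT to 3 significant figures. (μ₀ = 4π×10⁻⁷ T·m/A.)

Each long wire gives B = μ₀I/(2πd). Distances are d₁ = 0.09 m and d₂ = 0.03 m.
B₁ = 8.29×10⁻⁶ T, B₂ = 3.32×10⁻⁵ T.
Between antiparallel currents both contributions point the same way, so they add. B = B₁ + B₂ = 8.29×10⁻⁶ + 3.32×10⁻⁵ = 4.15×10⁻⁵ T.

B ≈ 41.5 μT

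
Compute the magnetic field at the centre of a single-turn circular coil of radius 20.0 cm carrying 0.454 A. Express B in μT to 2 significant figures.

At the centre of a circular loop the Biot–Savart law gives B = μ₀I/(2R).
B = (4π×10⁻⁷ × 0.454) / (2 × 0.2) = 1.43×10⁻⁶ T.

B ≈ 1.4 μT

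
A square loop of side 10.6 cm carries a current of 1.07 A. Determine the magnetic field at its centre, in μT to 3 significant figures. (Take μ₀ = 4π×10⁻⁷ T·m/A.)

Each side is a finite straight segment at perpendicular distance d = a/(2 tan(π/4)) = 0.053 m from the centre, with end-angles ±π/4.
One side contributes B₁ = (μ₀I/4πd)·2 sin(π/4) = 2.86×10⁻⁶ T.
All 4 sides add in the same direction: B = 4 × 2.86×10⁻⁶ = 1.14×10⁻⁵ T.

B ≈ 11.4 μT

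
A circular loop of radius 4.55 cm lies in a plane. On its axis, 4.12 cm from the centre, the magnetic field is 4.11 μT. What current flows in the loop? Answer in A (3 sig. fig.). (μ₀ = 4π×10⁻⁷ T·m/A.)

On the axis of a loop, B = μ₀IR²/[2(R²+z²)^(3/2)], so I = 2B(R²+z²)^(3/2)/(μ₀R²).
R² + z² = 0.00207 + 0.001697 = 0.003768 m²; raised to 3/2 gives 2.31×10⁻⁴ m³.
I = 2 × 4.11×10⁻⁶ × 2.31×10⁻⁴ / (1.26×10⁻⁶ × 0.00207) = 0.731 A.

I ≈ 0.731 A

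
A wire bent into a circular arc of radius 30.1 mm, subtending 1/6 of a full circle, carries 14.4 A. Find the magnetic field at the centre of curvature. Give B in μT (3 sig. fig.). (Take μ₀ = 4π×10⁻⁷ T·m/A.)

The Biot–Savart field of a circular arc at its centre is B = μ₀Iφ/(4πR), with φ = 1.047 rad.
B = (4π×10⁻⁷ × 14.4 × 1.047) / (4π × 0.0301) = 5.01×10⁻⁵ T.

B ≈ 50.1 μT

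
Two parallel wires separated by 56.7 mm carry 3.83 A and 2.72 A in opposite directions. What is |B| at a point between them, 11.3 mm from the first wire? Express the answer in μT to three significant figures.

B ≈ 79.8 μT

Each long wire gives B = μ₀I/(2πd). Distances are d₁ = 0.0113 m and d₂ = 0.0454 m.
B₁ = 6.78×10⁻⁵ T, B₂ = 1.20×10⁻⁵ T.
Between antiparallel currents both contributions point the same way, so they add. B = B₁ + B₂ = 6.78×10⁻⁵ + 1.20×10⁻⁵ = 7.98×10⁻⁵ T.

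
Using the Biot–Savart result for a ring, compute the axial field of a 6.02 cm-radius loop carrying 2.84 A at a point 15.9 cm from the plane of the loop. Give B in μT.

B ≈ 1.32 μT

On the axis of a circular loop, B = μ₀IR² / [2(R²+z²)^(3/2)].
R² + z² = (0.0602)² + (0.159)² = 0.02891 m², and (R²+z²)^(3/2) = 4.91×10⁻³ m³.
B = (4π×10⁻⁷ × 2.84 × 0.003624) / (2 × 4.91×10⁻³) = 1.32×10⁻⁶ T.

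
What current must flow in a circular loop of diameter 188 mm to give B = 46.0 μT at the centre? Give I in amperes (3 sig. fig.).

I ≈ 6.88 A

At the centre of a circular loop B = μ₀I/(2R), so I = 2RB/μ₀.
With R = 0.094 m, I = 2 × 0.094 × 4.60×10⁻⁵ / (4π×10⁻⁷) = 6.88 A.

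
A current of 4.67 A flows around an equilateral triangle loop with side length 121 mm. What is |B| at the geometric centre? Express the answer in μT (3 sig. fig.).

Each side is a finite straight segment at perpendicular distance d = a/(2 tan(π/3)) = 0.03493 m from the centre, with end-angles ±π/3.
One side contributes B₁ = (μ₀I/4πd)·2 sin(π/3) = 2.32×10⁻⁵ T.
All 3 sides add in the same direction: B = 3 × 2.32×10⁻⁵ = 6.95×10⁻⁵ T.

B ≈ 69.5 μT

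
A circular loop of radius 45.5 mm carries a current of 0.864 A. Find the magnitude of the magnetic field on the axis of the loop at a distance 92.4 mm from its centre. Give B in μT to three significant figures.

On the axis of a circular loop, B = μ₀IR² / [2(R²+z²)^(3/2)].
R² + z² = (0.0455)² + (0.0924)² = 0.01061 m², and (R²+z²)^(3/2) = 1.09×10⁻³ m³.
B = (4π×10⁻⁷ × 0.864 × 0.00207) / (2 × 1.09×10⁻³) = 1.03×10⁻⁶ T.

B ≈ 1.03 μT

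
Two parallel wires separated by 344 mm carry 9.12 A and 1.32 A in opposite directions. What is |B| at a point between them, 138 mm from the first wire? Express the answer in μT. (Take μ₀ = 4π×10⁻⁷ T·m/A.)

Each long wire gives B = μ₀I/(2πd). Distances are d₁ = 0.138 m and d₂ = 0.206 m.
B₁ = 1.32×10⁻⁵ T, B₂ = 1.28×10⁻⁶ T.
Between antiparallel currents both contributions point the same way, so they add. B = B₁ + B₂ = 1.32×10⁻⁵ + 1.28×10⁻⁶ = 1.45×10⁻⁵ T.

B ≈ 14.5 μT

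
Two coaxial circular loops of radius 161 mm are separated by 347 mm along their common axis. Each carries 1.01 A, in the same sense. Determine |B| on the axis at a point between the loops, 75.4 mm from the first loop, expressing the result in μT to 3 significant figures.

B ≈ 3.45 μT

Each loop contributes B = μ₀IR²/[2(R²+z²)^(3/2)] on the axis, with z measured from that loop.
Loop 1 (z = 0.0754 m): B₁ = 2.93×10⁻⁶ T. Loop 2 (z = 0.2716 m): B₂ = 5.23×10⁻⁷ T.
The fields add: B = B₁ + B₂ = 3.45×10⁻⁶ T.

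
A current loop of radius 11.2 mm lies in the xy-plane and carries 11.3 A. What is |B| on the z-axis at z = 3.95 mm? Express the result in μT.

On the axis of a circular loop, B = μ₀IR² / [2(R²+z²)^(3/2)].
R² + z² = (0.0112)² + (0.00395)² = 0.000141 m², and (R²+z²)^(3/2) = 1.68×10⁻⁶ m³.
B = (4π×10⁻⁷ × 11.3 × 0.0001254) / (2 × 1.68×10⁻⁶) = 5.32×10⁻⁴ T.

B ≈ 532 μT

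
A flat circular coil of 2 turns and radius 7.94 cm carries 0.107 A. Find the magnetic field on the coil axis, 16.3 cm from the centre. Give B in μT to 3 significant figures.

For an N-turn flat coil, B = Nμ₀IR²/[2(R²+z²)^(3/2)] with R = 0.0794 m, z = 0.163 m.
B = 2 × 7.11×10⁻⁸ T = 1.42×10⁻⁷ T.

B ≈ 0.142 μT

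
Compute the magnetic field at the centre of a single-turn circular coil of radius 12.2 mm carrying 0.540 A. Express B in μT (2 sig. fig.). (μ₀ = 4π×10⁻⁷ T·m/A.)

B ≈ 28 μT

At the centre of a circular loop the Biot–Savart law gives B = μ₀I/(2R).
B = (4π×10⁻⁷ × 0.540) / (2 × 0.0122) = 2.78×10⁻⁵ T.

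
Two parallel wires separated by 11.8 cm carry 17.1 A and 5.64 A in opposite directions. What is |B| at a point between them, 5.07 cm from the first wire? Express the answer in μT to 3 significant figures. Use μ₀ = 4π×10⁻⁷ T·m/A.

Each long wire gives B = μ₀I/(2πd). Distances are d₁ = 0.0507 m and d₂ = 0.0673 m.
B₁ = 6.75×10⁻⁵ T, B₂ = 1.68×10⁻⁵ T.
Between antiparallel currents both contributions point the same way, so they add. B = B₁ + B₂ = 6.75×10⁻⁵ + 1.68×10⁻⁵ = 8.42×10⁻⁵ T.

B ≈ 84.2 μT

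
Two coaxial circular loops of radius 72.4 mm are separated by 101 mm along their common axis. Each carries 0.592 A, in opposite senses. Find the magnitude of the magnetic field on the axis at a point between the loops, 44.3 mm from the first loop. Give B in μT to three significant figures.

B ≈ 0.681 μT

Each loop contributes B = μ₀IR²/[2(R²+z²)^(3/2)] on the axis, with z measured from that loop.
Loop 1 (z = 0.0443 m): B₁ = 3.19×10⁻⁶ T. Loop 2 (z = 0.0567 m): B₂ = 2.51×10⁻⁶ T.
The fields oppose: B = |B₁ − B₂| = 6.81×10⁻⁷ T.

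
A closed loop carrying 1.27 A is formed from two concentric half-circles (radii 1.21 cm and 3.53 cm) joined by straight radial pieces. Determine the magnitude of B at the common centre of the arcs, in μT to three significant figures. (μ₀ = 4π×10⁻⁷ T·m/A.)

B ≈ 21.7 μT

The radial connectors point toward the centre, so dl × r̂ = 0 and they contribute nothing.
Each semicircle gives μ₀I/(4R): inner arc 3.30×10⁻⁵ T, outer arc 1.13×10⁻⁵ T.
The two arcs carry current in opposite angular senses, so their fields oppose: B = |3.30×10⁻⁵ − 1.13×10⁻⁵| = 2.17×10⁻⁵ T.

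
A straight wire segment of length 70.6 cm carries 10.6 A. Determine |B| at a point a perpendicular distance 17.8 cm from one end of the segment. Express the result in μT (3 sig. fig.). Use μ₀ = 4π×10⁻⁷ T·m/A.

For a finite straight segment, B = (μ₀I/4πd)(sinθ₁ + sinθ₂), where θ₁, θ₂ are the angles from the perpendicular to each end.
The perpendicular foot is at one end, so the two end-offsets along the wire are 0 and L = 0.706 m.
sinθ₁ = 0/√(0²+0.178²) = 0.0000; sinθ₂ = 0.706/√(0.706²+0.178²) = 0.9697.
B = (4π×10⁻⁷ × 10.6) / (4π × 0.178) × (0.0000 + 0.9697) = 5.77×10⁻⁶ T.

B ≈ 5.77 μT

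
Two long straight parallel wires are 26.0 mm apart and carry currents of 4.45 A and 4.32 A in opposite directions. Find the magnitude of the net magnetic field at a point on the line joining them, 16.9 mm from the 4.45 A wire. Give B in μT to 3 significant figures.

Each long wire gives B = μ₀I/(2πd). Distances are d₁ = 0.0169 m and d₂ = 0.0091 m.
B₁ = 5.27×10⁻⁵ T, B₂ = 9.49×10⁻⁵ T.
Between antiparallel currents both contributions point the same way, so they add. B = B₁ + B₂ = 5.27×10⁻⁵ + 9.49×10⁻⁵ = 1.48×10⁻⁴ T.

B ≈ 148 μT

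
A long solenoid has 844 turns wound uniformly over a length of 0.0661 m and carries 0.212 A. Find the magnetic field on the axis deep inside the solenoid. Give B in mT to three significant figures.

Inside a long solenoid, B = μ₀nI with n = 1.277×10⁴ turns/m.
B = 4π×10⁻⁷ × 1.277×10⁴ × 0.212 = 3.40×10⁻³ T.

B ≈ 3.40 mT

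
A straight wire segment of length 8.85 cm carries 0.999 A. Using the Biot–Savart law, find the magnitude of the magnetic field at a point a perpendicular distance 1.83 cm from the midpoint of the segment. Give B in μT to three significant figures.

B ≈ 10.1 μT

For a finite straight segment, B = (μ₀I/4πd)(sinθ₁ + sinθ₂), where θ₁, θ₂ are the angles from the perpendicular to each end.
The perpendicular from the point meets the wire at its midpoint, so each end is L/2 = 0.04425 m away along the wire.
sinθ₁ = 0.04425/√(0.04425²+0.0183²) = 0.9241; sinθ₂ = 0.04425/√(0.04425²+0.0183²) = 0.9241.
B = (4π×10⁻⁷ × 0.999) / (4π × 0.0183) × (0.9241 + 0.9241) = 1.01×10⁻⁵ T.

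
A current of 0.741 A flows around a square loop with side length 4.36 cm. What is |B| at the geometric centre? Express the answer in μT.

Each side is a finite straight segment at perpendicular distance d = a/(2 tan(π/4)) = 0.0218 m from the centre, with end-angles ±π/4.
One side contributes B₁ = (μ₀I/4πd)·2 sin(π/4) = 4.81×10⁻⁶ T.
All 4 sides add in the same direction: B = 4 × 4.81×10⁻⁶ = 1.92×10⁻⁵ T.

B ≈ 19.2 μT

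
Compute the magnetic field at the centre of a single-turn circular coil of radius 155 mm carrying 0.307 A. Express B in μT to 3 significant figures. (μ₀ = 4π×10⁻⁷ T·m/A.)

At the centre of a circular loop the Biot–Savart law gives B = μ₀I/(2R).
B = (4π×10⁻⁷ × 0.307) / (2 × 0.155) = 1.24×10⁻⁶ T.

B ≈ 1.24 μT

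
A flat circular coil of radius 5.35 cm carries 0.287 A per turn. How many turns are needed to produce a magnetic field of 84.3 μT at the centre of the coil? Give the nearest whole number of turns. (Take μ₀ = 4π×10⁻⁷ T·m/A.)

N = 25

For an N-turn coil, B = Nμ₀I/(2R). A single turn gives B₁ = 3.37×10⁻⁶ T with R = 0.0535 m.
N = B/B₁ = 8.43×10⁻⁵ / 3.37×10⁻⁶ = 25.01.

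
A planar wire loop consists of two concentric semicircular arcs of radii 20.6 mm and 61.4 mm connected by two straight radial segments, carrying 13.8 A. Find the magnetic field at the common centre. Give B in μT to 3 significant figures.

The radial connectors point toward the centre, so dl × r̂ = 0 and they contribute nothing.
Each semicircle gives μ₀I/(4R): inner arc 2.10×10⁻⁴ T, outer arc 7.06×10⁻⁵ T.
The two arcs carry current in opposite angular senses, so their fields oppose: B = |2.10×10⁻⁴ − 7.06×10⁻⁵| = 1.40×10⁻⁴ T.

B ≈ 140 μT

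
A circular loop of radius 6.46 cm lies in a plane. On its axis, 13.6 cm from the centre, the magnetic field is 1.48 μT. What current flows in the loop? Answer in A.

On the axis of a loop, B = μ₀IR²/[2(R²+z²)^(3/2)], so I = 2B(R²+z²)^(3/2)/(μ₀R²).
R² + z² = 0.004173 + 0.0185 = 0.02267 m²; raised to 3/2 gives 3.41×10⁻³ m³.
I = 2 × 1.48×10⁻⁶ × 3.41×10⁻³ / (1.26×10⁻⁶ × 0.004173) = 1.93 A.

I ≈ 1.93 A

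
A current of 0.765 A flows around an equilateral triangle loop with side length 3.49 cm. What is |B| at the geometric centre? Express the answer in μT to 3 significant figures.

Each side is a finite straight segment at perpendicular distance d = a/(2 tan(π/3)) = 0.01007 m from the centre, with end-angles ±π/3.
One side contributes B₁ = (μ₀I/4πd)·2 sin(π/3) = 1.32×10⁻⁵ T.
All 3 sides add in the same direction: B = 3 × 1.32×10⁻⁵ = 3.95×10⁻⁵ T.

B ≈ 39.5 μT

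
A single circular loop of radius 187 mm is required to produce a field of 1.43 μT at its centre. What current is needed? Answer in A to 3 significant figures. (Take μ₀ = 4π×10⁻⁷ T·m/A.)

I ≈ 0.426 A

At the centre of a circular loop B = μ₀I/(2R), so I = 2RB/μ₀.
With R = 0.187 m, I = 2 × 0.187 × 1.43×10⁻⁶ / (4π×10⁻⁷) = 0.426 A.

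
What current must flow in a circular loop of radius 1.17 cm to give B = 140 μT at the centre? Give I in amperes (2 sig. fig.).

I ≈ 2.6 A

At the centre of a circular loop B = μ₀I/(2R), so I = 2RB/μ₀.
With R = 0.0117 m, I = 2 × 0.0117 × 1.40×10⁻⁴ / (4π×10⁻⁷) = 2.61 A.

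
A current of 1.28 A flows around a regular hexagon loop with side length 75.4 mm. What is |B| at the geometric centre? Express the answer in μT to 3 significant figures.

B ≈ 11.8 μT

Each side is a finite straight segment at perpendicular distance d = a/(2 tan(π/6)) = 0.0653 m from the centre, with end-angles ±π/6.
One side contributes B₁ = (μ₀I/4πd)·2 sin(π/6) = 1.96×10⁻⁶ T.
All 6 sides add in the same direction: B = 6 × 1.96×10⁻⁶ = 1.18×10⁻⁵ T.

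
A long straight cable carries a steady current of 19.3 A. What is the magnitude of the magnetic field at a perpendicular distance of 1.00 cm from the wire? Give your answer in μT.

For an infinitely long straight wire, B = μ₀I/(2πd).
B = (4π×10⁻⁷ × 19.3) / (2π × 0.01) = 3.86×10⁻⁴ T.

B ≈ 386 μT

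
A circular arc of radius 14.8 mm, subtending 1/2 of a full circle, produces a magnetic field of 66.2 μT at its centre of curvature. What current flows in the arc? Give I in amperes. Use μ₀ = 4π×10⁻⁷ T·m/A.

I ≈ 3.12 A

For a circular arc, B = μ₀Iφ/(4πR) with φ in radians; here φ = 3.142 rad.
So I = 4πRB/(μ₀φ) = 4π × 0.0148 × 6.62×10⁻⁵ / (4π×10⁻⁷ × 3.142) = 3.12 A.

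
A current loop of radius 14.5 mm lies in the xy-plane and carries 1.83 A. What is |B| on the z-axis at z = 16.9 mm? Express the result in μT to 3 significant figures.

On the axis of a circular loop, B = μ₀IR² / [2(R²+z²)^(3/2)].
R² + z² = (0.0145)² + (0.0169)² = 0.0004959 m², and (R²+z²)^(3/2) = 1.10×10⁻⁵ m³.
B = (4π×10⁻⁷ × 1.83 × 0.0002103) / (2 × 1.10×10⁻⁵) = 2.19×10⁻⁵ T.

B ≈ 21.9 μT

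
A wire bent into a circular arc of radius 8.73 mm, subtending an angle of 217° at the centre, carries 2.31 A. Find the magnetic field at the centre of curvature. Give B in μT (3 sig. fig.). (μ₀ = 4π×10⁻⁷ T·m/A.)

B ≈ 100 μT

The Biot–Savart field of a circular arc at its centre is B = μ₀Iφ/(4πR), with φ = 3.787 rad.
B = (4π×10⁻⁷ × 2.31 × 3.787) / (4π × 0.00873) = 1.00×10⁻⁴ T.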